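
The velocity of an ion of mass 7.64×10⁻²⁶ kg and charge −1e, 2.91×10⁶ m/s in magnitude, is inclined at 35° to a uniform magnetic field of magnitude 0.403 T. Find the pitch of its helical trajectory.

p ≈ 17.7 m

v∥ = v cosθ = 2.91×10⁶·cos35° ≈ 2.384×10⁶ m/s.
T = 2πm/(|q|B) = 2π(7.64×10⁻²⁶)/((1.602×10⁻¹⁹)(0.403)) ≈ 7.435×10⁻⁶ s.
pitch = v∥ T = (2.384×10⁶)(7.435×10⁻⁶) ≈ 17.7 m.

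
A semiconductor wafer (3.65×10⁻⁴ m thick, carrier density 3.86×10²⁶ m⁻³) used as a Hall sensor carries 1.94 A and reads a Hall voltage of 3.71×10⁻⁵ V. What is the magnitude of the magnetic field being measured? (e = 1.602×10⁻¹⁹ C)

B ≈ 0.432 T

From V_H = IB/(n e t), B = V_H n e t / I.
B = (3.71×10⁻⁵)(3.86×10²⁶)(1.602×10⁻¹⁹)(3.65×10⁻⁴)/1.94 ≈ 0.432 T.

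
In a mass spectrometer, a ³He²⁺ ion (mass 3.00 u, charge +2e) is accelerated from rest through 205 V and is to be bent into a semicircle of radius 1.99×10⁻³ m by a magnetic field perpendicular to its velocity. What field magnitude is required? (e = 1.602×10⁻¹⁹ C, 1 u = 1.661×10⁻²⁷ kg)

B ≈ 1.27 T

v = √(2|q|V/m) = √(2·3.204×10⁻¹⁹·205/4.983×10⁻²⁷) ≈ 1.624×10⁵ m/s.
B = mv/(|q|r) = (4.983×10⁻²⁷)(1.624×10⁵)/((3.204×10⁻¹⁹)(1.99×10⁻³)) ≈ 1.27 T.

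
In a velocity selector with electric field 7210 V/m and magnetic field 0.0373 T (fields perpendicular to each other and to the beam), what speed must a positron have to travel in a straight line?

For undeflected motion the electric and magnetic forces balance: qE = qvB.
v = E/B = 7210/0.0373 = 1.93×10⁵ m/s.

v = 1.93×10⁵ m/s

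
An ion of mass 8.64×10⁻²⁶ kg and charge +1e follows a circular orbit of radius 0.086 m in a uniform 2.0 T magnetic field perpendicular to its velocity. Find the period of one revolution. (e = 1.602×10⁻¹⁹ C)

T ≈ 1.7×10⁻⁶ s

The cyclotron period depends only on m, q, B: T = 2πm/(|q|B).
T = 2π(8.64×10⁻²⁶)/((1.602×10⁻¹⁹)(2.0)) ≈ 1.7×10⁻⁶ s.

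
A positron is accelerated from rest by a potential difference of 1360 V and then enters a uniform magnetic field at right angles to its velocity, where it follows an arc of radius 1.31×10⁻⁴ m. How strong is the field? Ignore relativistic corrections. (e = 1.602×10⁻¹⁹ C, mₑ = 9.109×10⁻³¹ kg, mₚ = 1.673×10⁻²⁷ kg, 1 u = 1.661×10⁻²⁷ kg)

B ≈ 0.949 T

v = √(2|q|V/m) = √(2·1.602×10⁻¹⁹·1360/9.109×10⁻³¹) ≈ 2.187×10⁷ m/s.
B = mv/(|q|r) = (9.109×10⁻³¹)(2.187×10⁷)/((1.602×10⁻¹⁹)(1.31×10⁻⁴)) ≈ 0.949 T.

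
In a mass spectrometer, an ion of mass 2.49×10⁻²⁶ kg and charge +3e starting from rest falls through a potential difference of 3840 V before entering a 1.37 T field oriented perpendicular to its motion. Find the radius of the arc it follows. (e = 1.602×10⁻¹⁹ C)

Acceleration: |q|V = ½mv² ⇒ v = √(2|q|V/m) = √(2·4.806×10⁻¹⁹·3840/2.49×10⁻²⁶) ≈ 3.850×10⁵ m/s.
In the field: r = mv/(|q|B) = (2.49×10⁻²⁶)(3.850×10⁵)/((4.806×10⁻¹⁹)(1.37)) ≈ 0.0146 m.

r ≈ 0.0146 m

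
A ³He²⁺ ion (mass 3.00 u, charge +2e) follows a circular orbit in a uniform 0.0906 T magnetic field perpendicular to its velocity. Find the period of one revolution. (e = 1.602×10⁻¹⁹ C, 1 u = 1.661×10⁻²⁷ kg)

T ≈ 1.08×10⁻⁶ s

The cyclotron period depends only on m, q, B: T = 2πm/(|q|B).
T = 2π(4.983×10⁻²⁷)/((3.204×10⁻¹⁹)(0.0906)) ≈ 1.08×10⁻⁶ s.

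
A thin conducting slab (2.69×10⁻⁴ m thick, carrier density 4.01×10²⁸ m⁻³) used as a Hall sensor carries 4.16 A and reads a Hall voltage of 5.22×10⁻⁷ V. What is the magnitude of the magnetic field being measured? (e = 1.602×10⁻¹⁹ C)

From V_H = IB/(n e t), B = V_H n e t / I.
B = (5.22×10⁻⁷)(4.01×10²⁸)(1.602×10⁻¹⁹)(2.69×10⁻⁴)/4.16 ≈ 0.217 T.

B ≈ 0.217 T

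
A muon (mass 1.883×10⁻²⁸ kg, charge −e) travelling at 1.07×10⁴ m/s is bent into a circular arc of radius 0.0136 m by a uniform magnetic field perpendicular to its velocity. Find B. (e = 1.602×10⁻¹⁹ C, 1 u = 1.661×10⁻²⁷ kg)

B ≈ 9.25×10⁻⁴ T

From |q|vB = mv²/r, B = mv/(|q|r).
B = (1.883×10⁻²⁸)(1.07×10⁴)/((1.602×10⁻¹⁹)(0.0136)) ≈ 9.25×10⁻⁴ T.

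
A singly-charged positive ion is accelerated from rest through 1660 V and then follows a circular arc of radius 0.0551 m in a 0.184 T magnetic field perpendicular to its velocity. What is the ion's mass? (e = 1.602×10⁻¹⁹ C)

m ≈ 4.96×10⁻²⁷ kg

Combine |q|V = ½mv² and r = mv/(|q|B): eliminate v to get m = qB²r²/(2V).
m = (1.602×10⁻¹⁹)(0.184)²(0.0551)²/(2·1660) ≈ 4.96×10⁻²⁷ kg.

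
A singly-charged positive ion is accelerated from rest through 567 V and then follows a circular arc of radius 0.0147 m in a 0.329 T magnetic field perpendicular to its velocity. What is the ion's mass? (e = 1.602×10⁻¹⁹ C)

m ≈ 3.30×10⁻²⁷ kg

Combine |q|V = ½mv² and r = mv/(|q|B): eliminate v to get m = qB²r²/(2V).
m = (1.602×10⁻¹⁹)(0.329)²(0.0147)²/(2·567) ≈ 3.30×10⁻²⁷ kg.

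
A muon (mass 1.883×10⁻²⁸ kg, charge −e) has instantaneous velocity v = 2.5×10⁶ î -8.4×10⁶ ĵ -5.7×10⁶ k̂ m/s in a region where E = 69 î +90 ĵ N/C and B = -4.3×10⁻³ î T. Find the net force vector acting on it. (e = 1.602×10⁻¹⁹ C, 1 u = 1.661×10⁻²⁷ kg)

v×B = (0, 2.45×10⁴, -3.61×10⁴) N/C.
E + v×B = (69.0, 2.46×10⁴, -3.61×10⁴) N/C.
F = q(E + v×B) = (−1.602×10⁻¹⁹ C)·(69.0, 2.46×10⁴, -3.61×10⁴) = (-1.11×10⁻¹⁷, -3.94×10⁻¹⁵, 5.79×10⁻¹⁵) N.

F ≈ (-1.11×10⁻¹⁷, -3.94×10⁻¹⁵, 5.79×10⁻¹⁵) N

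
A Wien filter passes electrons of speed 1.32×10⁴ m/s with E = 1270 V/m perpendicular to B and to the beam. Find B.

B = 0.0962 T

Balance of forces in the selector: qE = qvB ⇒ B = E/v.
B = 1270/1.32×10⁴ = 0.0962 T.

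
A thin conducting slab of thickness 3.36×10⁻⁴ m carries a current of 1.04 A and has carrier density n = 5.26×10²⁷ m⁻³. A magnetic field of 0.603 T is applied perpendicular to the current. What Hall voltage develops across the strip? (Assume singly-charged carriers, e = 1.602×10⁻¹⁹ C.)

V_H ≈ 2.21×10⁻⁶ V

V_H = IB/(n e t).
V_H = (1.04)(0.603)/((5.26×10²⁷)(1.602×10⁻¹⁹)(3.36×10⁻⁴)) ≈ 2.21×10⁻⁶ V.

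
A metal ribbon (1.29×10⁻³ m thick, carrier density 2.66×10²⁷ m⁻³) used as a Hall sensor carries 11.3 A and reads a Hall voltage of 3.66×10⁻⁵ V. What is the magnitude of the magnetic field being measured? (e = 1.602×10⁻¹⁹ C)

B ≈ 1.78 T

From V_H = IB/(n e t), B = V_H n e t / I.
B = (3.66×10⁻⁵)(2.66×10²⁷)(1.602×10⁻¹⁹)(1.29×10⁻³)/11.3 ≈ 1.78 T.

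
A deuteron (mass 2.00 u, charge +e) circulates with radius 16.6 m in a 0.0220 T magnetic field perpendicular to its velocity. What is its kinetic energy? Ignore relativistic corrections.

v = |q|Br/m, then KE = ½mv² = (qBr)²/(2m).
v = (1.602×10⁻¹⁹)(0.0220)(16.6)/3.322×10⁻²⁷ ≈ 1.761×10⁷ m/s.
KE = ½(3.322×10⁻²⁷)(1.761×10⁷)² ≈ 5.15×10⁻¹³ J = 3.22×10⁶ eV.

KE ≈ 3.22×10⁶ eV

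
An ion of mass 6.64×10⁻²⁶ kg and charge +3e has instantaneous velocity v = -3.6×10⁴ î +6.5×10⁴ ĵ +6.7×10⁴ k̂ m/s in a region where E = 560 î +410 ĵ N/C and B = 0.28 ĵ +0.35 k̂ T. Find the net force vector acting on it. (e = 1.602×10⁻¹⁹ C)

v×B = (3990, 1.26×10⁴, -1.01×10⁴) N/C.
E + v×B = (4550, 1.30×10⁴, -1.01×10⁴) N/C.
F = q(E + v×B) = (4.806×10⁻¹⁹ C)·(4550, 1.30×10⁴, -1.01×10⁴) = (2.19×10⁻¹⁵, 6.25×10⁻¹⁵, -4.84×10⁻¹⁵) N.

F ≈ (2.19×10⁻¹⁵, 6.25×10⁻¹⁵, -4.84×10⁻¹⁵) N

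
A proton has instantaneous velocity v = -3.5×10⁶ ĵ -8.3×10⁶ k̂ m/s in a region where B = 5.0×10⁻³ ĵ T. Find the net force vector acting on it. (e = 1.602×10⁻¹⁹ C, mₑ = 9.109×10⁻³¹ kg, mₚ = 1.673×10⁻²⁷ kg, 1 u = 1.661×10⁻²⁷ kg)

v×B = (4.15×10⁴, 0, 0) N/C.
F = q v×B = (1.602×10⁻¹⁹ C)·(4.15×10⁴, 0, 0) = (6.65×10⁻¹⁵, 0, 0) N.

F ≈ (6.65×10⁻¹⁵, 0, 0) N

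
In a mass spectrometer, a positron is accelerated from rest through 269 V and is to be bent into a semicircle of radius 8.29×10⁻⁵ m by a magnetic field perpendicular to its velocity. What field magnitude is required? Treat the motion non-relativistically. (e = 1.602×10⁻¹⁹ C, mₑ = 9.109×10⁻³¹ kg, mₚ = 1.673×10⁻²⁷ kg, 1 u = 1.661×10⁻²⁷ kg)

v = √(2|q|V/m) = √(2·1.602×10⁻¹⁹·269/9.109×10⁻³¹) ≈ 9.727×10⁶ m/s.
B = mv/(|q|r) = (9.109×10⁻³¹)(9.727×10⁶)/((1.602×10⁻¹⁹)(8.29×10⁻⁵)) ≈ 0.667 T.

B ≈ 0.667 T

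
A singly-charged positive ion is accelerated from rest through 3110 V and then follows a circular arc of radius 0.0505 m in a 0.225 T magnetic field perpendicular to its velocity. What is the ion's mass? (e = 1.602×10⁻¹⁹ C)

m ≈ 3.33×10⁻²⁷ kg

Combine |q|V = ½mv² and r = mv/(|q|B): eliminate v to get m = qB²r²/(2V).
m = (1.602×10⁻¹⁹)(0.225)²(0.0505)²/(2·3110) ≈ 3.33×10⁻²⁷ kg.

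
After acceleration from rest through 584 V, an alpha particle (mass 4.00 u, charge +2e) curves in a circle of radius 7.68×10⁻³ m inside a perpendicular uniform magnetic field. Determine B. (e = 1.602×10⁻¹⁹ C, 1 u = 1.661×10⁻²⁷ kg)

v = √(2|q|V/m) = √(2·3.204×10⁻¹⁹·584/6.644×10⁻²⁷) ≈ 2.373×10⁵ m/s.
B = mv/(|q|r) = (6.644×10⁻²⁷)(2.373×10⁵)/((3.204×10⁻¹⁹)(7.68×10⁻³)) ≈ 0.641 T.

B ≈ 0.641 T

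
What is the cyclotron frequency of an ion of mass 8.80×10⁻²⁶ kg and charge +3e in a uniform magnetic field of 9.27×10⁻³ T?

f = |q|B/(2πm).
f = (4.806×10⁻¹⁹)(9.27×10⁻³)/(2π·8.80×10⁻²⁶) ≈ 8060 Hz.

f ≈ 8060 Hz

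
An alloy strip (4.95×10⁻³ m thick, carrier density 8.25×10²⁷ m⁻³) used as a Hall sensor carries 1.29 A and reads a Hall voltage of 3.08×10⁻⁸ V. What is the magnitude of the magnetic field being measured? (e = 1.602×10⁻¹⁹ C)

From V_H = IB/(n e t), B = V_H n e t / I.
B = (3.08×10⁻⁸)(8.25×10²⁷)(1.602×10⁻¹⁹)(4.95×10⁻³)/1.29 ≈ 0.156 T.

B ≈ 0.156 T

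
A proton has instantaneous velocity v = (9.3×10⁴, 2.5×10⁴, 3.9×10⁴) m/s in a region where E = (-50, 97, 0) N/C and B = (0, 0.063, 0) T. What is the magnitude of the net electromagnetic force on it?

|F| ≈ 1.02×10⁻¹⁵ N

v×B = (-2460, 0, 5860) N/C.
E + v×B = (-2510, 97.0, 5860) N/C.
F = q(E + v×B) = (1.602×10⁻¹⁹ C)·(-2510, 97.0, 5860) = (-4.02×10⁻¹⁶, 1.55×10⁻¹⁷, 9.39×10⁻¹⁶) N.
|F| = 1.02×10⁻¹⁵ N.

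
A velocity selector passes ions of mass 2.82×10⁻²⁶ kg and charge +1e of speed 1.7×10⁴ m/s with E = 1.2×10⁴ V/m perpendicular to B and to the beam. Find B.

Balance of forces in the selector: qE = qvB ⇒ B = E/v.
B = 1.2×10⁴/1.7×10⁴ = 0.71 T.

B = 0.71 T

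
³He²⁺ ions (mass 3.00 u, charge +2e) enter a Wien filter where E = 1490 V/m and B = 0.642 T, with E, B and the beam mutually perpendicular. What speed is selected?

Zero net Lorentz force requires |qE| = |q v×B|, i.e. E = vB.
v = E/B = 1490/0.642 = 2320 m/s.

v = 2320 m/s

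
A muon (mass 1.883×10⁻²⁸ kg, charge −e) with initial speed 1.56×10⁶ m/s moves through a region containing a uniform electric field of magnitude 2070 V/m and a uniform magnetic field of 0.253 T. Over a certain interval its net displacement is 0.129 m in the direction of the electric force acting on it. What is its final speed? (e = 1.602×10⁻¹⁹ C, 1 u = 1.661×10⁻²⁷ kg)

B does no work; ΔKE = |q|E d.
½mv_f² = ½mv₀² + |q|Ed = ½(1.883×10⁻²⁸)(1.56×10⁶)² + (1.602×10⁻¹⁹)(2070)(0.129) ≈ 2.291×10⁻¹⁶ J + 4.278×10⁻¹⁷ J ≈ 2.719×10⁻¹⁶ J.
v_f = √(2·2.719×10⁻¹⁶/1.883×10⁻²⁸) ≈ 1.70×10⁶ m/s.

v_f ≈ 1.70×10⁶ m/s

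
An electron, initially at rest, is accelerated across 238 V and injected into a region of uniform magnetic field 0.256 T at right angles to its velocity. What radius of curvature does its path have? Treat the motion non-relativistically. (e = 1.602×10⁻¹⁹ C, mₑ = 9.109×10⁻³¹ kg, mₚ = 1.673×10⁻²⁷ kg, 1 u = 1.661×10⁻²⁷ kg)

Acceleration: |q|V = ½mv² ⇒ v = √(2|q|V/m) = √(2·1.602×10⁻¹⁹·238/9.109×10⁻³¹) ≈ 9.150×10⁶ m/s.
In the field: r = mv/(|q|B) = (9.109×10⁻³¹)(9.150×10⁶)/((1.602×10⁻¹⁹)(0.256)) ≈ 2.03×10⁻⁴ m.

r ≈ 2.03×10⁻⁴ m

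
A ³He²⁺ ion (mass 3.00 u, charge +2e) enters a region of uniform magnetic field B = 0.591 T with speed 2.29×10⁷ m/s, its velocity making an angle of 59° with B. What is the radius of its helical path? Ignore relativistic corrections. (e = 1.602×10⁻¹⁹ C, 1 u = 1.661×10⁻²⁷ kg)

r ≈ 0.517 m

v⊥ = v sinθ = 2.29×10⁷·sin59° ≈ 1.963×10⁷ m/s.
r = m v⊥/(|q|B) = (4.983×10⁻²⁷)(1.963×10⁷)/((3.204×10⁻¹⁹)(0.591)) ≈ 0.517 m.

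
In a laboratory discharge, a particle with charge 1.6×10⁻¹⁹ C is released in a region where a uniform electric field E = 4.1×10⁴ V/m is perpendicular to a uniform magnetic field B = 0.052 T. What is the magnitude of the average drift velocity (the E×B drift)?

In crossed fields the guiding centre drifts at v_d = |E×B|/B² = E/B, independent of charge and mass.
v_d = 4.1×10⁴/0.052 = 7.9×10⁵ m/s.

v_d ≈ 7.9×10⁵ m/s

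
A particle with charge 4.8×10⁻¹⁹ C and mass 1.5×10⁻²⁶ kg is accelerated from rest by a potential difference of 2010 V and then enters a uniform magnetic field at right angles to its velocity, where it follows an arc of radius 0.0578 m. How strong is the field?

B ≈ 0.194 T

v = √(2|q|V/m) = √(2·4.8×10⁻¹⁹·2010/1.5×10⁻²⁶) ≈ 3.587×10⁵ m/s.
B = mv/(|q|r) = (1.5×10⁻²⁶)(3.587×10⁵)/((4.8×10⁻¹⁹)(0.0578)) ≈ 0.194 T.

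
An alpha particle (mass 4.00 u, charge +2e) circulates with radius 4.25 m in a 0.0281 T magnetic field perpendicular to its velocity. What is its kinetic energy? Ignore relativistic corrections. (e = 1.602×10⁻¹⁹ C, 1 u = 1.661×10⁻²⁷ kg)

KE ≈ 1.10×10⁻¹³ J

v = |q|Br/m, then KE = ½mv² = (qBr)²/(2m).
v = (3.204×10⁻¹⁹)(0.0281)(4.25)/6.644×10⁻²⁷ ≈ 5.759×10⁶ m/s.
KE = ½(6.644×10⁻²⁷)(5.759×10⁶)² ≈ 1.10×10⁻¹³ J.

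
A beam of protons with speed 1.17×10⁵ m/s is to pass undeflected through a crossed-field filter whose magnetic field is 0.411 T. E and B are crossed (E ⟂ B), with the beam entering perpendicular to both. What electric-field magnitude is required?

For straight-line motion qE = qvB, so E = vB.
E = 1.17×10⁵ × 0.411 = 4.81×10⁴ V/m.

E = 4.81×10⁴ V/m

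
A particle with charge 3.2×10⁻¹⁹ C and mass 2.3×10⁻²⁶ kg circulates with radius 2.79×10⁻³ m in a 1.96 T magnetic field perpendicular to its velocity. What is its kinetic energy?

v = |q|Br/m, then KE = ½mv² = (qBr)²/(2m).
v = (3.2×10⁻¹⁹)(1.96)(2.79×10⁻³)/2.3×10⁻²⁶ ≈ 7.608×10⁴ m/s.
KE = ½(2.3×10⁻²⁶)(7.608×10⁴)² ≈ 6.66×10⁻¹⁷ J = 416 eV.

KE ≈ 416 eV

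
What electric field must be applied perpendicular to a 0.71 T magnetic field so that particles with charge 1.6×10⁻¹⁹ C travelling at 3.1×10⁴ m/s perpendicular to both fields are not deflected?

For straight-line motion qE = qvB, so E = vB.
E = 3.1×10⁴ × 0.71 = 2.2×10⁴ V/m.

E = 2.2×10⁴ V/m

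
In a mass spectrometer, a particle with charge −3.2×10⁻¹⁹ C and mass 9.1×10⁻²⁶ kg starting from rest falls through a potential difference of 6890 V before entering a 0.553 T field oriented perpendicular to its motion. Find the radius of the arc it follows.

Acceleration: |q|V = ½mv² ⇒ v = √(2|q|V/m) = √(2·3.2×10⁻¹⁹·6890/9.1×10⁻²⁶) ≈ 2.201×10⁵ m/s.
In the field: r = mv/(|q|B) = (9.1×10⁻²⁶)(2.201×10⁵)/((3.2×10⁻¹⁹)(0.553)) ≈ 0.113 m.

r ≈ 0.113 m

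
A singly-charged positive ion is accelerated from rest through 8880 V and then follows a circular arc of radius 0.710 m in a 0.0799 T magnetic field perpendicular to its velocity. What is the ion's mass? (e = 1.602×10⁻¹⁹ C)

m ≈ 2.90×10⁻²⁶ kg

Combine |q|V = ½mv² and r = mv/(|q|B): eliminate v to get m = qB²r²/(2V).
m = (1.602×10⁻¹⁹)(0.0799)²(0.710)²/(2·8880) ≈ 2.90×10⁻²⁶ kg.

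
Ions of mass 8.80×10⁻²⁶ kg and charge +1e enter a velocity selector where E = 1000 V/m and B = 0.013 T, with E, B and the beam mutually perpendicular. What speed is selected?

v = 7.7×10⁴ m/s

Zero net Lorentz force requires |qE| = |q v×B|, i.e. E = vB.
v = E/B = 1000/0.013 = 7.7×10⁴ m/s.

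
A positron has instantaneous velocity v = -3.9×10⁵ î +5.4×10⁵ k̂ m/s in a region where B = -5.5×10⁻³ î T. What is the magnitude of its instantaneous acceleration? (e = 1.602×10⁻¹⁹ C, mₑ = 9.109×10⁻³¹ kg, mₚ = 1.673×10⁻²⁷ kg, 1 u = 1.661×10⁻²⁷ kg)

|a| ≈ 5.22×10¹⁴ m/s²

v×B = (0, -2970, 0) N/C.
F = q v×B = (1.602×10⁻¹⁹ C)·(0, -2970, 0) = (0, -4.76×10⁻¹⁶, 0) N.
|a| = |F|/m = 4.758×10⁻¹⁶/9.109×10⁻³¹ ≈ 5.22×10¹⁴ m/s².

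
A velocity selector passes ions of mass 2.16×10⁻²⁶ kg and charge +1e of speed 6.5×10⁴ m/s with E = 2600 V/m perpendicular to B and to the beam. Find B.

B = 0.040 T

Balance of forces in the selector: qE = qvB ⇒ B = E/v.
B = 2600/6.5×10⁴ = 0.040 T.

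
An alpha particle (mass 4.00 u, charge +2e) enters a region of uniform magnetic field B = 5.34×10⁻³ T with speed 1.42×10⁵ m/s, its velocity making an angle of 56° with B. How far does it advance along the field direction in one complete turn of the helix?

v∥ = v cosθ = 1.42×10⁵·cos56° ≈ 7.941×10⁴ m/s.
T = 2πm/(|q|B) = 2π(6.644×10⁻²⁷)/((3.204×10⁻¹⁹)(5.34×10⁻³)) ≈ 2.440×10⁻⁵ s.
pitch = v∥ T = (7.941×10⁴)(2.440×10⁻⁵) ≈ 1.94 m.

p ≈ 1.94 m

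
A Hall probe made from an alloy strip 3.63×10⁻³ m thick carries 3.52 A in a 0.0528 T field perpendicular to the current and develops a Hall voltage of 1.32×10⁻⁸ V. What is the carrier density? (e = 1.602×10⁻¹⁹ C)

From V_H = IB/(n e t), n = IB/(V_H e t).
n = (3.52)(0.0528)/((1.32×10⁻⁸)(1.602×10⁻¹⁹)(3.63×10⁻³)) ≈ 2.42×10²⁸ m⁻³.

n ≈ 2.42×10²⁸ m⁻³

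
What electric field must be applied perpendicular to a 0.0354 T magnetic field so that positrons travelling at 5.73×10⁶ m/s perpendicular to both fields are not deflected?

For straight-line motion qE = qvB, so E = vB.
E = 5.73×10⁶ × 0.0354 = 2.03×10⁵ V/m.

E = 2.03×10⁵ V/m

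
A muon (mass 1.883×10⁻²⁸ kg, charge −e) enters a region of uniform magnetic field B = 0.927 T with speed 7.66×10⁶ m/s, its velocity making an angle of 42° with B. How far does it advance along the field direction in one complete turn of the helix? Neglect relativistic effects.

v∥ = v cosθ = 7.66×10⁶·cos42° ≈ 5.692×10⁶ m/s.
T = 2πm/(|q|B) = 2π(1.883×10⁻²⁸)/((1.602×10⁻¹⁹)(0.927)) ≈ 7.967×10⁻⁹ s.
pitch = v∥ T = (5.692×10⁶)(7.967×10⁻⁹) ≈ 0.0454 m.

p ≈ 0.0454 m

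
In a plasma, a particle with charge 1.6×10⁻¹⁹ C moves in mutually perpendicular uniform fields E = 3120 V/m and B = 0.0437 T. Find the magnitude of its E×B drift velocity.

The steady drift has the magnetic force balancing the electric force, so v_d = E/B.
v_d = 3120/0.0437 = 7.14×10⁴ m/s.

v_d ≈ 7.14×10⁴ m/s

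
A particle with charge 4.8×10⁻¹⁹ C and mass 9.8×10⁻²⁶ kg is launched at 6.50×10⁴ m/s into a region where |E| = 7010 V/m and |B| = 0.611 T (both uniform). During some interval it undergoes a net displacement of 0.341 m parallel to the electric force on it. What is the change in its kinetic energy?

The magnetic force is always ⟂ v and does no work; only the electric force changes KE.
ΔKE = F_E · d = |q|E d = (4.8×10⁻¹⁹)(7010)(0.341) ≈ 1.15×10⁻¹⁵ J.

ΔKE ≈ 1.15×10⁻¹⁵ J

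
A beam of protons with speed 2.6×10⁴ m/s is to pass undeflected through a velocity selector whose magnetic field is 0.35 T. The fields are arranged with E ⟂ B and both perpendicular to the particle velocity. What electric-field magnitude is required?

E = 9100 V/m

For straight-line motion qE = qvB, so E = vB.
E = 2.6×10⁴ × 0.35 = 9100 V/m.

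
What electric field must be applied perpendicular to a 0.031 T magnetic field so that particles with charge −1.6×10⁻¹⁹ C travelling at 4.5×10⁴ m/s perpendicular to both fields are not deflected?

For straight-line motion qE = qvB, so E = vB.
E = 4.5×10⁴ × 0.031 = 1400 V/m.

E = 1400 V/m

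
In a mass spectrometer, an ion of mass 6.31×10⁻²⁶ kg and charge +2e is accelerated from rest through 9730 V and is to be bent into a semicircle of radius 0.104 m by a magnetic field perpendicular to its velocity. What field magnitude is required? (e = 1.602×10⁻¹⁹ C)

v = √(2|q|V/m) = √(2·3.204×10⁻¹⁹·9730/6.31×10⁻²⁶) ≈ 3.143×10⁵ m/s.
B = mv/(|q|r) = (6.31×10⁻²⁶)(3.143×10⁵)/((3.204×10⁻¹⁹)(0.104)) ≈ 0.595 T.

B ≈ 0.595 T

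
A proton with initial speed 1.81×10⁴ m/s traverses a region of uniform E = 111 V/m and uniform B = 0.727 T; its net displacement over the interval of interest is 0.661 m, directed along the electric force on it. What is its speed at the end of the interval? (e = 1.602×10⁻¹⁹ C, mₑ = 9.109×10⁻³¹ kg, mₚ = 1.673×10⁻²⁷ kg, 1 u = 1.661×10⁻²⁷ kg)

B does no work; ΔKE = |q|E d.
½mv_f² = ½mv₀² + |q|Ed = ½(1.673×10⁻²⁷)(1.81×10⁴)² + (1.602×10⁻¹⁹)(111)(0.661) ≈ 2.740×10⁻¹⁹ J + 1.175×10⁻¹⁷ J ≈ 1.203×10⁻¹⁷ J.
v_f = √(2·1.203×10⁻¹⁷/1.673×10⁻²⁷) ≈ 1.20×10⁵ m/s.

v_f ≈ 1.20×10⁵ m/s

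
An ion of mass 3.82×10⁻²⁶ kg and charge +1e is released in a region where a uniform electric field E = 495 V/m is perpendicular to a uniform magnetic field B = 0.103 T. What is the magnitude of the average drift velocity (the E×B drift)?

In crossed fields the guiding centre drifts at v_d = |E×B|/B² = E/B, independent of charge and mass.
v_d = 495/0.103 = 4810 m/s.

v_d ≈ 4810 m/s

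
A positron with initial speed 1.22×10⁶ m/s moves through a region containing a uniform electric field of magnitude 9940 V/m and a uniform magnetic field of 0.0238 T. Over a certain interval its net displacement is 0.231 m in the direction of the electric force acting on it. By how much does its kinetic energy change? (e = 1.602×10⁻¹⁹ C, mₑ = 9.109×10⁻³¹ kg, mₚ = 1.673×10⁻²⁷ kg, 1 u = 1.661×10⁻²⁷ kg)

ΔKE ≈ 3.68×10⁻¹⁶ J

The magnetic force is always ⟂ v and does no work; only the electric force changes KE.
ΔKE = F_E · d = |q|E d = (1.602×10⁻¹⁹)(9940)(0.231) ≈ 3.68×10⁻¹⁶ J.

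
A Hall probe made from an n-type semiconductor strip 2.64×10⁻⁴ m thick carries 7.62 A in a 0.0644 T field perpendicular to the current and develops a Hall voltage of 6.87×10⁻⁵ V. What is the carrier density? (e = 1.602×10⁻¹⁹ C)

From V_H = IB/(n e t), n = IB/(V_H e t).
n = (7.62)(0.0644)/((6.87×10⁻⁵)(1.602×10⁻¹⁹)(2.64×10⁻⁴)) ≈ 1.69×10²⁶ m⁻³.

n ≈ 1.69×10²⁶ m⁻³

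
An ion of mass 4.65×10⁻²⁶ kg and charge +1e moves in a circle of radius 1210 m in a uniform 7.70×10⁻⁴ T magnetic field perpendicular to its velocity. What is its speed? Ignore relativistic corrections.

v ≈ 3.21×10⁶ m/s

From |q|vB = mv²/r, v = |q|Br/m.
v = (1.602×10⁻¹⁹)(7.70×10⁻⁴)(1210)/4.65×10⁻²⁶ ≈ 3.21×10⁶ m/s.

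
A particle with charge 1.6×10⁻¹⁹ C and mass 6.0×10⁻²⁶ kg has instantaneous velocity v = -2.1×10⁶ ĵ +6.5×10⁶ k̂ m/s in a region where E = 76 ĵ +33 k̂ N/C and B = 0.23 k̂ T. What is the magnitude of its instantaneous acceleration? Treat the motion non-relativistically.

|a| ≈ 1.29×10¹² m/s²

v×B = (-4.83×10⁵, 0, 0) N/C.
E + v×B = (-4.83×10⁵, 76.0, 33.0) N/C.
F = q(E + v×B) = (1.6×10⁻¹⁹ C)·(-4.83×10⁵, 76.0, 33.0) = (-7.73×10⁻¹⁴, 1.22×10⁻¹⁷, 5.28×10⁻¹⁸) N.
|a| = |F|/m = 7.728×10⁻¹⁴/6.0×10⁻²⁶ ≈ 1.29×10¹² m/s².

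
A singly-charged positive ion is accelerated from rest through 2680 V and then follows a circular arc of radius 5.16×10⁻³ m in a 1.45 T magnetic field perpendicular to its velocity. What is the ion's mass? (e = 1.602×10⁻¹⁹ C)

m ≈ 1.67×10⁻²⁷ kg

Combine |q|V = ½mv² and r = mv/(|q|B): eliminate v to get m = qB²r²/(2V).
m = (1.602×10⁻¹⁹)(1.45)²(5.16×10⁻³)²/(2·2680) ≈ 1.67×10⁻²⁷ kg.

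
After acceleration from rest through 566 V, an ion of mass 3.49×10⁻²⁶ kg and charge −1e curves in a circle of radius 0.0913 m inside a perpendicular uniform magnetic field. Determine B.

B ≈ 0.172 T

v = √(2|q|V/m) = √(2·1.602×10⁻¹⁹·566/3.49×10⁻²⁶) ≈ 7.208×10⁴ m/s.
B = mv/(|q|r) = (3.49×10⁻²⁶)(7.208×10⁴)/((1.602×10⁻¹⁹)(0.0913)) ≈ 0.172 T.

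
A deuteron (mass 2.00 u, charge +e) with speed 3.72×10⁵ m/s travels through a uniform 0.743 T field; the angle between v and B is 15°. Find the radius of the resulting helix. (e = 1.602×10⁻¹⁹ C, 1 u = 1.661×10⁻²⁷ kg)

v⊥ = v sinθ = 3.72×10⁵·sin15° ≈ 9.628×10⁴ m/s.
r = m v⊥/(|q|B) = (3.322×10⁻²⁷)(9.628×10⁴)/((1.602×10⁻¹⁹)(0.743)) ≈ 2.69×10⁻³ m.

r ≈ 2.69×10⁻³ m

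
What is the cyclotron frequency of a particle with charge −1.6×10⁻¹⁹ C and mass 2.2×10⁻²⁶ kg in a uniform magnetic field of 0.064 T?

f ≈ 7.4×10⁴ Hz

f = |q|B/(2πm).
f = (1.6×10⁻¹⁹)(0.064)/(2π·2.2×10⁻²⁶) ≈ 7.4×10⁴ Hz.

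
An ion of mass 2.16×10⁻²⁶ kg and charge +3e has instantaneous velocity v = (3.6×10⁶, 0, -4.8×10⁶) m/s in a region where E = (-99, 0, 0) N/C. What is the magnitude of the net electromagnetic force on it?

|F| ≈ 4.76×10⁻¹⁷ N

Only an electric field acts, so F = qE = (4.806×10⁻¹⁹ C)·(-99.0, 0, 0) = (-4.76×10⁻¹⁷, 0, 0) N.
|F| = 4.76×10⁻¹⁷ N.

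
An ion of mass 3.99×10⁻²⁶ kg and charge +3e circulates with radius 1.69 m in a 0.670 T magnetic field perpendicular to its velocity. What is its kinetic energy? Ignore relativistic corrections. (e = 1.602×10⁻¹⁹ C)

KE ≈ 3.71×10⁻¹² J

v = |q|Br/m, then KE = ½mv² = (qBr)²/(2m).
v = (4.806×10⁻¹⁹)(0.670)(1.69)/3.99×10⁻²⁶ ≈ 1.364×10⁷ m/s.
KE = ½(3.99×10⁻²⁶)(1.364×10⁷)² ≈ 3.71×10⁻¹² J.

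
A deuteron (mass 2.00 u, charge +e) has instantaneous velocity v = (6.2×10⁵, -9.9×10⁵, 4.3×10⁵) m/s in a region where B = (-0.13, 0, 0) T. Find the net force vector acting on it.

F ≈ (0, -8.96×10⁻¹⁵, -2.06×10⁻¹⁴) N

v×B = (0, -5.59×10⁴, -1.29×10⁵) N/C.
F = q v×B = (1.602×10⁻¹⁹ C)·(0, -5.59×10⁴, -1.29×10⁵) = (0, -8.96×10⁻¹⁵, -2.06×10⁻¹⁴) N.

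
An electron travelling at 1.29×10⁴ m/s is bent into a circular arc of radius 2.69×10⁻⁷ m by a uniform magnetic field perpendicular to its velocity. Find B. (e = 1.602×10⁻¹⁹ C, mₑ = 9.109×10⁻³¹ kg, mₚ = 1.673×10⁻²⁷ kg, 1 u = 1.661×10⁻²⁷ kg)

B ≈ 0.273 T

From |q|vB = mv²/r, B = mv/(|q|r).
B = (9.109×10⁻³¹)(1.29×10⁴)/((1.602×10⁻¹⁹)(2.69×10⁻⁷)) ≈ 0.273 T.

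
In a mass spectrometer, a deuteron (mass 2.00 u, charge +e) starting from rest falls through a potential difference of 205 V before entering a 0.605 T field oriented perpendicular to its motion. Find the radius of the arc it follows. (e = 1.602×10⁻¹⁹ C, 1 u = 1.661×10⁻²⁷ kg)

Acceleration: |q|V = ½mv² ⇒ v = √(2|q|V/m) = √(2·1.602×10⁻¹⁹·205/3.322×10⁻²⁷) ≈ 1.406×10⁵ m/s.
In the field: r = mv/(|q|B) = (3.322×10⁻²⁷)(1.406×10⁵)/((1.602×10⁻¹⁹)(0.605)) ≈ 4.82×10⁻³ m.

r ≈ 4.82×10⁻³ m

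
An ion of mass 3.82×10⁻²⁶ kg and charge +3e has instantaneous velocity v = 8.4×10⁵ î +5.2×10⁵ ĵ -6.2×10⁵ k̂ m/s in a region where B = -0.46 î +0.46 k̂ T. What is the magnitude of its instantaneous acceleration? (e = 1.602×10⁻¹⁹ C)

v×B = (2.39×10⁵, -1.01×10⁵, 2.39×10⁵) N/C.
F = q v×B = (4.806×10⁻¹⁹ C)·(2.39×10⁵, -1.01×10⁵, 2.39×10⁵) = (1.15×10⁻¹³, -4.86×10⁻¹⁴, 1.15×10⁻¹³) N.
|a| = |F|/m = 1.697×10⁻¹³/3.82×10⁻²⁶ ≈ 4.44×10¹² m/s².

|a| ≈ 4.44×10¹² m/s²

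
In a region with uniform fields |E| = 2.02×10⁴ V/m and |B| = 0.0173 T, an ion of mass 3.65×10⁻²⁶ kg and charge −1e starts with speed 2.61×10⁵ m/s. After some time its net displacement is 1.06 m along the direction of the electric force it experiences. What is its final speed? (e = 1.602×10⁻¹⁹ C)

B does no work; ΔKE = |q|E d.
½mv_f² = ½mv₀² + |q|Ed = ½(3.65×10⁻²⁶)(2.61×10⁵)² + (1.602×10⁻¹⁹)(2.02×10⁴)(1.06) ≈ 1.243×10⁻¹⁵ J + 3.430×10⁻¹⁵ J ≈ 4.673×10⁻¹⁵ J.
v_f = √(2·4.673×10⁻¹⁵/3.65×10⁻²⁶) ≈ 5.06×10⁵ m/s.

v_f ≈ 5.06×10⁵ m/s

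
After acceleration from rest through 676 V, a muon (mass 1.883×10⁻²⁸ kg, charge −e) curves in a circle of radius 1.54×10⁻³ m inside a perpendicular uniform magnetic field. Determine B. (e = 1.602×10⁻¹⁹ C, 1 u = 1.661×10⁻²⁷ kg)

B ≈ 0.819 T

v = √(2|q|V/m) = √(2·1.602×10⁻¹⁹·676/1.883×10⁻²⁸) ≈ 1.072×10⁶ m/s.
B = mv/(|q|r) = (1.883×10⁻²⁸)(1.072×10⁶)/((1.602×10⁻¹⁹)(1.54×10⁻³)) ≈ 0.819 T.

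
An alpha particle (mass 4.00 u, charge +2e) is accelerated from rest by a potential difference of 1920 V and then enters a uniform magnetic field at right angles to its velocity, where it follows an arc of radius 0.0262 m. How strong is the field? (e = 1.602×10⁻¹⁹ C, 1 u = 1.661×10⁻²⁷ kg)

B ≈ 0.341 T

v = √(2|q|V/m) = √(2·3.204×10⁻¹⁹·1920/6.644×10⁻²⁷) ≈ 4.303×10⁵ m/s.
B = mv/(|q|r) = (6.644×10⁻²⁷)(4.303×10⁵)/((3.204×10⁻¹⁹)(0.0262)) ≈ 0.341 T.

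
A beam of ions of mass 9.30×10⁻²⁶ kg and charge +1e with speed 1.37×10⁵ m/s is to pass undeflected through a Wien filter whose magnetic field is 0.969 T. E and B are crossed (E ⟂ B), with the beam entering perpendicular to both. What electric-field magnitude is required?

E = 1.33×10⁵ V/m

For straight-line motion qE = qvB, so E = vB.
E = 1.37×10⁵ × 0.969 = 1.33×10⁵ V/m.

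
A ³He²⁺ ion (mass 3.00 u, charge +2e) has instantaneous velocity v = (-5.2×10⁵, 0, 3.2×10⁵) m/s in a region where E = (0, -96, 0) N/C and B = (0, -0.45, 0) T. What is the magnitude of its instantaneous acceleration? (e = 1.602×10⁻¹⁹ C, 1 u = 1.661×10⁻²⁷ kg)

v×B = (1.44×10⁵, 0, 2.34×10⁵) N/C.
E + v×B = (1.44×10⁵, -96.0, 2.34×10⁵) N/C.
F = q(E + v×B) = (3.204×10⁻¹⁹ C)·(1.44×10⁵, -96.0, 2.34×10⁵) = (4.61×10⁻¹⁴, -3.08×10⁻¹⁷, 7.50×10⁻¹⁴) N.
|a| = |F|/m = 8.803×10⁻¹⁴/4.983×10⁻²⁷ ≈ 1.77×10¹³ m/s².

|a| ≈ 1.77×10¹³ m/s²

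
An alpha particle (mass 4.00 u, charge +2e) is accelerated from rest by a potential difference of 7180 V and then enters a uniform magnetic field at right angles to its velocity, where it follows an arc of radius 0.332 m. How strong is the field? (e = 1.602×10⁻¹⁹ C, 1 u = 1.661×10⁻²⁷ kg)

v = √(2|q|V/m) = √(2·3.204×10⁻¹⁹·7180/6.644×10⁻²⁷) ≈ 8.322×10⁵ m/s.
B = mv/(|q|r) = (6.644×10⁻²⁷)(8.322×10⁵)/((3.204×10⁻¹⁹)(0.332)) ≈ 0.0520 T.

B ≈ 0.0520 T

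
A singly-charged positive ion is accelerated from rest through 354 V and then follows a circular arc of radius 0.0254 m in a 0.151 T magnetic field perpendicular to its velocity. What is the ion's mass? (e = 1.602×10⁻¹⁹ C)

Combine |q|V = ½mv² and r = mv/(|q|B): eliminate v to get m = qB²r²/(2V).
m = (1.602×10⁻¹⁹)(0.151)²(0.0254)²/(2·354) ≈ 3.33×10⁻²⁷ kg.

m ≈ 3.33×10⁻²⁷ kg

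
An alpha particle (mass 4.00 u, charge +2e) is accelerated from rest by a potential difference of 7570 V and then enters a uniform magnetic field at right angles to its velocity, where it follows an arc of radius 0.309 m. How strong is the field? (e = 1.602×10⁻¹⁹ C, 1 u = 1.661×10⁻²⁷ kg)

B ≈ 0.0573 T

v = √(2|q|V/m) = √(2·3.204×10⁻¹⁹·7570/6.644×10⁻²⁷) ≈ 8.545×10⁵ m/s.
B = mv/(|q|r) = (6.644×10⁻²⁷)(8.545×10⁵)/((3.204×10⁻¹⁹)(0.309)) ≈ 0.0573 T.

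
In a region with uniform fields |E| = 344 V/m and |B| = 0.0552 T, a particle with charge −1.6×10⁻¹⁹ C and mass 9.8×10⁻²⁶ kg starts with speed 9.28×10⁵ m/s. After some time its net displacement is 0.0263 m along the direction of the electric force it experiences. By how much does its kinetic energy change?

ΔKE ≈ 1.45×10⁻¹⁸ J

The magnetic force is always ⟂ v and does no work; only the electric force changes KE.
ΔKE = F_E · d = |q|E d = (1.6×10⁻¹⁹)(344)(0.0263) ≈ 1.45×10⁻¹⁸ J.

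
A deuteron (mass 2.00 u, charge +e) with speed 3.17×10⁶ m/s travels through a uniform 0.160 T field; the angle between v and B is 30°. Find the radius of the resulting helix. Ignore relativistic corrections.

v⊥ = v sinθ = 3.17×10⁶·sin30° ≈ 1.585×10⁶ m/s.
r = m v⊥/(|q|B) = (3.322×10⁻²⁷)(1.585×10⁶)/((1.602×10⁻¹⁹)(0.160)) ≈ 0.205 m.

r ≈ 0.205 m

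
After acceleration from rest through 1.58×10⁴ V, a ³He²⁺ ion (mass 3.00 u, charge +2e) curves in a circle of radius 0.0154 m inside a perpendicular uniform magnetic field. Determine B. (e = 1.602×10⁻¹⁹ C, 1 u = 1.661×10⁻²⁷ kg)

v = √(2|q|V/m) = √(2·3.204×10⁻¹⁹·1.58×10⁴/4.983×10⁻²⁷) ≈ 1.425×10⁶ m/s.
B = mv/(|q|r) = (4.983×10⁻²⁷)(1.425×10⁶)/((3.204×10⁻¹⁹)(0.0154)) ≈ 1.44 T.

B ≈ 1.44 T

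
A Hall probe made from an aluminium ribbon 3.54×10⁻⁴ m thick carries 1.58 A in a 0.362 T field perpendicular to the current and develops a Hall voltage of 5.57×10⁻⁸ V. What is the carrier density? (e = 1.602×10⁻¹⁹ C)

n ≈ 1.81×10²⁹ m⁻³

From V_H = IB/(n e t), n = IB/(V_H e t).
n = (1.58)(0.362)/((5.57×10⁻⁸)(1.602×10⁻¹⁹)(3.54×10⁻⁴)) ≈ 1.81×10²⁹ m⁻³.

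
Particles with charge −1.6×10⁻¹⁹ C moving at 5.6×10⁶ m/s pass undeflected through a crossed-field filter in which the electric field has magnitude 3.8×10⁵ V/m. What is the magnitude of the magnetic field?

B = 0.068 T

Balance of forces in the selector: qE = qvB ⇒ B = E/v.
B = 3.8×10⁵/5.6×10⁶ = 0.068 T.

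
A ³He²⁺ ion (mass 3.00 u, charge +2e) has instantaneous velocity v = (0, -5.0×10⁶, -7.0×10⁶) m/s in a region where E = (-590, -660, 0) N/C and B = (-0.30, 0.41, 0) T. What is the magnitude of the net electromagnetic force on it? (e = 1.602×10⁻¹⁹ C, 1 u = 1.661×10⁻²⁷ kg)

v×B = (2.87×10⁶, 2.10×10⁶, -1.50×10⁶) N/C.
E + v×B = (2.87×10⁶, 2.10×10⁶, -1.50×10⁶) N/C.
F = q(E + v×B) = (3.204×10⁻¹⁹ C)·(2.87×10⁶, 2.10×10⁶, -1.50×10⁶) = (9.19×10⁻¹³, 6.73×10⁻¹³, -4.81×10⁻¹³) N.
|F| = 1.24×10⁻¹² N.

|F| ≈ 1.24×10⁻¹² N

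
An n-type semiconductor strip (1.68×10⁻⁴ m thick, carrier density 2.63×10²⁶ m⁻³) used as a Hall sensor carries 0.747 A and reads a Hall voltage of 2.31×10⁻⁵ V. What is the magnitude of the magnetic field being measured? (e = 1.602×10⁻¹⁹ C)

B ≈ 0.219 T

From V_H = IB/(n e t), B = V_H n e t / I.
B = (2.31×10⁻⁵)(2.63×10²⁶)(1.602×10⁻¹⁹)(1.68×10⁻⁴)/0.747 ≈ 0.219 T.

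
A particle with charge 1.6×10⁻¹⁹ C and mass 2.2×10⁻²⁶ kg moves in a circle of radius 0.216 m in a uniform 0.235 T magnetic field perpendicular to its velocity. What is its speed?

From |q|vB = mv²/r, v = |q|Br/m.
v = (1.6×10⁻¹⁹)(0.235)(0.216)/2.2×10⁻²⁶ ≈ 3.69×10⁵ m/s.

v ≈ 3.69×10⁵ m/s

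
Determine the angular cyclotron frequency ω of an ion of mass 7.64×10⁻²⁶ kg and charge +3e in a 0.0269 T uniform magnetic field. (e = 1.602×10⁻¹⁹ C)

ω = |q|B/m.
ω = (4.806×10⁻¹⁹)(0.0269)/7.64×10⁻²⁶ ≈ 1.69×10⁵ rad/s.

ω ≈ 1.69×10⁵ rad/s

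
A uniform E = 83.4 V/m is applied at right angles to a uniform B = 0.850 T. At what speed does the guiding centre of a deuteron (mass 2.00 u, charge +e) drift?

The E×B drift speed is v_d = E/B.
v_d = 83.4/0.850 = 98.1 m/s.

v_d ≈ 98.1 m/s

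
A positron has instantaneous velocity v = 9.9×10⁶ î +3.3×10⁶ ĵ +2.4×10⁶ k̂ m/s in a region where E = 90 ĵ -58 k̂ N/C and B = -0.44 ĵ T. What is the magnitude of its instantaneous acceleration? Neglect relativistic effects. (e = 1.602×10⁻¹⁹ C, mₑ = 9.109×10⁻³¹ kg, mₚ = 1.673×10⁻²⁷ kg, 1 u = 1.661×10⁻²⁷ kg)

|a| ≈ 7.88×10¹⁷ m/s²

v×B = (1.06×10⁶, 0, -4.36×10⁶) N/C.
E + v×B = (1.06×10⁶, 90.0, -4.36×10⁶) N/C.
F = q(E + v×B) = (1.602×10⁻¹⁹ C)·(1.06×10⁶, 90.0, -4.36×10⁶) = (1.69×10⁻¹³, 1.44×10⁻¹⁷, -6.98×10⁻¹³) N.
|a| = |F|/m = 7.181×10⁻¹³/9.109×10⁻³¹ ≈ 7.88×10¹⁷ m/s².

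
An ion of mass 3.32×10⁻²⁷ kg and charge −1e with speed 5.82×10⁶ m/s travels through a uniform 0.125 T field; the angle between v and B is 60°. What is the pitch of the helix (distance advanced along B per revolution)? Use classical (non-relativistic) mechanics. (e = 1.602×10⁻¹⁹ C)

p ≈ 3.03 m

v∥ = v cosθ = 5.82×10⁶·cos60° ≈ 2.910×10⁶ m/s.
T = 2πm/(|q|B) = 2π(3.32×10⁻²⁷)/((1.602×10⁻¹⁹)(0.125)) ≈ 1.042×10⁻⁶ s.
pitch = v∥ T = (2.910×10⁶)(1.042×10⁻⁶) ≈ 3.03 m.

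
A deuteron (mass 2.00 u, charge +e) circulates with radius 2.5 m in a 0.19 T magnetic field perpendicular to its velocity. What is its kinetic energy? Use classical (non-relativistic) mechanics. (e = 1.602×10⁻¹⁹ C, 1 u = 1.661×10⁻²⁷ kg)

KE ≈ 5.4×10⁶ eV

v = |q|Br/m, then KE = ½mv² = (qBr)²/(2m).
v = (1.602×10⁻¹⁹)(0.19)(2.5)/3.322×10⁻²⁷ ≈ 2.291×10⁷ m/s.
KE = ½(3.322×10⁻²⁷)(2.291×10⁷)² ≈ 8.7×10⁻¹³ J = 5.4×10⁶ eV.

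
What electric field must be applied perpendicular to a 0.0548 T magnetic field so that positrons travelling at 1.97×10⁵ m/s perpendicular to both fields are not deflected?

E = 1.08×10⁴ V/m

For straight-line motion qE = qvB, so E = vB.
E = 1.97×10⁵ × 0.0548 = 1.08×10⁴ V/m.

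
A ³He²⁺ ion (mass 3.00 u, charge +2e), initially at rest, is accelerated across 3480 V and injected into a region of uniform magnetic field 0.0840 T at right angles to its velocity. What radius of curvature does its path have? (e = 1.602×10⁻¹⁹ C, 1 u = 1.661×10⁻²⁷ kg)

Acceleration: |q|V = ½mv² ⇒ v = √(2|q|V/m) = √(2·3.204×10⁻¹⁹·3480/4.983×10⁻²⁷) ≈ 6.690×10⁵ m/s.
In the field: r = mv/(|q|B) = (4.983×10⁻²⁷)(6.690×10⁵)/((3.204×10⁻¹⁹)(0.0840)) ≈ 0.124 m.

r ≈ 0.124 m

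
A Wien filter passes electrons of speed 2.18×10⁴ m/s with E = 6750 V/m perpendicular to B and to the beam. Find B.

B = 0.310 T

Balance of forces in the selector: qE = qvB ⇒ B = E/v.
B = 6750/2.18×10⁴ = 0.310 T.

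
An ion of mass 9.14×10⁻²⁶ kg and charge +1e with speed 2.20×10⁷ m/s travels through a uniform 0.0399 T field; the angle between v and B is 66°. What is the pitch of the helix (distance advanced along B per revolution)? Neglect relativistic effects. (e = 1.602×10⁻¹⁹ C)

p ≈ 804 m

v∥ = v cosθ = 2.20×10⁷·cos66° ≈ 8.948×10⁶ m/s.
T = 2πm/(|q|B) = 2π(9.14×10⁻²⁶)/((1.602×10⁻¹⁹)(0.0399)) ≈ 8.984×10⁻⁵ s.
pitch = v∥ T = (8.948×10⁶)(8.984×10⁻⁵) ≈ 804 m.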